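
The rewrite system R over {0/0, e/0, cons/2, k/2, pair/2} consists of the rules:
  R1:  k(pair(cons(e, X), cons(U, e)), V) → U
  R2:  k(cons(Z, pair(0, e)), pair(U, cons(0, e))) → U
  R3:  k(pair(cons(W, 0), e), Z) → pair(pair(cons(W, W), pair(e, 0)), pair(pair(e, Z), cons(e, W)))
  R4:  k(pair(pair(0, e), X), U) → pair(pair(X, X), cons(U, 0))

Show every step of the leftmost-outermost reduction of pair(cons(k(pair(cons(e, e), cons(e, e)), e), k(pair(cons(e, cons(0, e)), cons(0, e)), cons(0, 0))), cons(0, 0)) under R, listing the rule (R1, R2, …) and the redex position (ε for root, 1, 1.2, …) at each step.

pair(cons(e, 0), cons(0, 0))

1. pair(cons(k(pair(cons(e, e), cons(e, e)), e), k(pair(cons(e, cons(0, e)), cons(0, e)), cons(0, 0))), cons(0, 0))  →  pair(cons(e, k(pair(cons(e, cons(0, e)), cons(0, e)), cons(0, 0))), cons(0, 0))   [R1 at 1.1]
2. pair(cons(e, k(pair(cons(e, cons(0, e)), cons(0, e)), cons(0, 0))), cons(0, 0))  →  pair(cons(e, 0), cons(0, 0))   [R1 at 1.2]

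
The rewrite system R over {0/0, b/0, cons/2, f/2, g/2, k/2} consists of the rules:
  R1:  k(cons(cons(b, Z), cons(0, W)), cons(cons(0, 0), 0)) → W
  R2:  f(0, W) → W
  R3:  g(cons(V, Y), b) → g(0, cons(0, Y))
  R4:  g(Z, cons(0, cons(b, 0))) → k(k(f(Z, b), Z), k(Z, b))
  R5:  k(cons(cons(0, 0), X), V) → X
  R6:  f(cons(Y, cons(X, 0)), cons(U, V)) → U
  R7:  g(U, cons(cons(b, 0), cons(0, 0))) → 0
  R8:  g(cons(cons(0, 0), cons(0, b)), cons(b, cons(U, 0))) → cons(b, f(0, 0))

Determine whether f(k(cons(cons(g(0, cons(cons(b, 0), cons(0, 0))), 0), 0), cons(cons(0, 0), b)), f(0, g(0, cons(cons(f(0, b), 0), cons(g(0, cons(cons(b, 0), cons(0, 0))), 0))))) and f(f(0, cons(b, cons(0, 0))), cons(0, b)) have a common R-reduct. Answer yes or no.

yes — NF(t₁) = 0, NF(t₂) = 0

Reduce t₁ = f(k(cons(cons(g(0, cons(cons(b, 0), cons(0, 0))), 0), 0), cons(cons(0, 0), b)), f(0, g(0, cons(cons(f(0, b), 0), cons(g(0, cons(cons(b, 0), cons(0, 0))), 0))))):
1. f(k(cons(cons(g(0, cons(cons(b, 0), cons(0, 0))), 0), 0), cons(cons(0, 0), b)), f(0, g(0, cons(cons(f(0, b), 0), cons(g(0, cons(cons(b, 0), cons(0, 0))), 0)))))  →  f(k(cons(cons(0, 0), 0), cons(cons(0, 0), b)), f(0, g(0, cons(cons(f(0, b), 0), cons(g(0, cons(cons(b, 0), cons(0, 0))), 0)))))   [R7 at 1.1.1.1]
2. f(k(cons(cons(0, 0), 0), cons(cons(0, 0), b)), f(0, g(0, cons(cons(f(0, b), 0), cons(g(0, cons(cons(b, 0), cons(0, 0))), 0)))))  →  f(0, f(0, g(0, cons(cons(f(0, b), 0), cons(g(0, cons(cons(b, 0), cons(0, 0))), 0)))))   [R5 at 1]
3. f(0, f(0, g(0, cons(cons(f(0, b), 0), cons(g(0, cons(cons(b, 0), cons(0, 0))), 0)))))  →  f(0, g(0, cons(cons(f(0, b), 0), cons(g(0, cons(cons(b, 0), cons(0, 0))), 0))))   [R2 at ε]
4. f(0, g(0, cons(cons(f(0, b), 0), cons(g(0, cons(cons(b, 0), cons(0, 0))), 0))))  →  g(0, cons(cons(f(0, b), 0), cons(g(0, cons(cons(b, 0), cons(0, 0))), 0)))   [R2 at ε]
5. g(0, cons(cons(f(0, b), 0), cons(g(0, cons(cons(b, 0), cons(0, 0))), 0)))  →  g(0, cons(cons(b, 0), cons(g(0, cons(cons(b, 0), cons(0, 0))), 0)))   [R2 at 2.1.1]
6. g(0, cons(cons(b, 0), cons(g(0, cons(cons(b, 0), cons(0, 0))), 0)))  →  g(0, cons(cons(b, 0), cons(0, 0)))   [R7 at 2.2.1]
7. g(0, cons(cons(b, 0), cons(0, 0)))  →  0   [R7 at ε]

Reduce t₂ = f(f(0, cons(b, cons(0, 0))), cons(0, b)):
1. f(f(0, cons(b, cons(0, 0))), cons(0, b))  →  f(cons(b, cons(0, 0)), cons(0, b))   [R2 at 1]
2. f(cons(b, cons(0, 0)), cons(0, b))  →  0   [R6 at ε]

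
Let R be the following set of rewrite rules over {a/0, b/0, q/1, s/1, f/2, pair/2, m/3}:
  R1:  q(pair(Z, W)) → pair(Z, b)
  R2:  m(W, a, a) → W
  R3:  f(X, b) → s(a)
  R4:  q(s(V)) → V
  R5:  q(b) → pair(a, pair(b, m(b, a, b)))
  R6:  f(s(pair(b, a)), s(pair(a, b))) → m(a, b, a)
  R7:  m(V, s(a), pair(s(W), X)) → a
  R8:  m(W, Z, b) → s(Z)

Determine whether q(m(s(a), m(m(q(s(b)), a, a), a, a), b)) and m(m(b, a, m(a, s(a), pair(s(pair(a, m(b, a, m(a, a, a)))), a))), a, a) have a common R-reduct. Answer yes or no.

Reduce t₁ = q(m(s(a), m(m(q(s(b)), a, a), a, a), b)):
1. q(m(s(a), m(m(q(s(b)), a, a), a, a), b))  →  q(s(m(m(q(s(b)), a, a), a, a)))   [R8 at 1]
2. q(s(m(m(q(s(b)), a, a), a, a)))  →  m(m(q(s(b)), a, a), a, a)   [R4 at ε]
3. m(m(q(s(b)), a, a), a, a)  →  m(q(s(b)), a, a)   [R2 at ε]
4. m(q(s(b)), a, a)  →  q(s(b))   [R2 at ε]
5. q(s(b))  →  b   [R4 at ε]

Reduce t₂ = m(m(b, a, m(a, s(a), pair(s(pair(a, m(b, a, m(a, a, a)))), a))), a, a):
1. m(m(b, a, m(a, s(a), pair(s(pair(a, m(b, a, m(a, a, a)))), a))), a, a)  →  m(b, a, m(a, s(a), pair(s(pair(a, m(b, a, m(a, a, a)))), a)))   [R2 at ε]
2. m(b, a, m(a, s(a), pair(s(pair(a, m(b, a, m(a, a, a)))), a)))  →  m(b, a, a)   [R7 at 3]
3. m(b, a, a)  →  b   [R2 at ε]

yes — NF(t₁) = b, NF(t₂) = b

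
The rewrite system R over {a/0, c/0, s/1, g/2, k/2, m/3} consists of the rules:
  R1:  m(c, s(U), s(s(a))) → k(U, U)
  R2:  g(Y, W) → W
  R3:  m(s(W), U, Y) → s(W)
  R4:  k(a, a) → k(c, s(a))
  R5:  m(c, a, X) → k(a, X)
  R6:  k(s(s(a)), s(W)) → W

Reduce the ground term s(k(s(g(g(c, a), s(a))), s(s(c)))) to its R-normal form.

s(s(c))

1. s(k(s(g(g(c, a), s(a))), s(s(c))))  →  s(k(s(s(a)), s(s(c))))   [R2 at 1.1.1]
2. s(k(s(s(a)), s(s(c))))  →  s(s(c))   [R6 at 1]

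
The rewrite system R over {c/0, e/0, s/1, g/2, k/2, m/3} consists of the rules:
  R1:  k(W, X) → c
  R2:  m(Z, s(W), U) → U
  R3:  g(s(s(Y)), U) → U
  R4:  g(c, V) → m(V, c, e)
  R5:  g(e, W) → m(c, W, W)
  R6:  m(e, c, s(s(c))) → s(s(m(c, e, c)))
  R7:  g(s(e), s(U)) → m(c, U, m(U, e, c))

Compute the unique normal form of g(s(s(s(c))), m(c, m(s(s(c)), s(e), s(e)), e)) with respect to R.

e

1. g(s(s(s(c))), m(c, m(s(s(c)), s(e), s(e)), e))  →  m(c, m(s(s(c)), s(e), s(e)), e)   [R3 at ε]
2. m(c, m(s(s(c)), s(e), s(e)), e)  →  m(c, s(e), e)   [R2 at 2]
3. m(c, s(e), e)  →  e   [R2 at ε]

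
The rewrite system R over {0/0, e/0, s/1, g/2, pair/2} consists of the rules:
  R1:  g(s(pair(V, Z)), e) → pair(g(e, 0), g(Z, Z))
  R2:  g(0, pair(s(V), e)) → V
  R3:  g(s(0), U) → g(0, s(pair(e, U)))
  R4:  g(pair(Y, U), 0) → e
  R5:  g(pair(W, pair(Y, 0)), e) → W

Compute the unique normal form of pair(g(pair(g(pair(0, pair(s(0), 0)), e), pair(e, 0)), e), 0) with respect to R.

pair(0, 0)

1. pair(g(pair(g(pair(0, pair(s(0), 0)), e), pair(e, 0)), e), 0)  →  pair(g(pair(0, pair(s(0), 0)), e), 0)   [R5 at 1]
2. pair(g(pair(0, pair(s(0), 0)), e), 0)  →  pair(0, 0)   [R5 at 1]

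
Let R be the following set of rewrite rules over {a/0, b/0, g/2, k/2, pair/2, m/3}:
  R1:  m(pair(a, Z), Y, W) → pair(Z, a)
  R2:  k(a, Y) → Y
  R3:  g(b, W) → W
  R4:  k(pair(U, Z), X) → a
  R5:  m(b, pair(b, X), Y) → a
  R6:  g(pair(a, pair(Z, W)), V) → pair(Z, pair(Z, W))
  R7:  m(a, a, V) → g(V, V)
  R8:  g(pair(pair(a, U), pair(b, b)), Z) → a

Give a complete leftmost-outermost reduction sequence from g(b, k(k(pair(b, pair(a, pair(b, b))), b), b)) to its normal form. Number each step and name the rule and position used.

1. g(b, k(k(pair(b, pair(a, pair(b, b))), b), b))  →  k(k(pair(b, pair(a, pair(b, b))), b), b)   [R3 at ε]
2. k(k(pair(b, pair(a, pair(b, b))), b), b)  →  k(a, b)   [R4 at 1]
3. k(a, b)  →  b   [R2 at ε]

b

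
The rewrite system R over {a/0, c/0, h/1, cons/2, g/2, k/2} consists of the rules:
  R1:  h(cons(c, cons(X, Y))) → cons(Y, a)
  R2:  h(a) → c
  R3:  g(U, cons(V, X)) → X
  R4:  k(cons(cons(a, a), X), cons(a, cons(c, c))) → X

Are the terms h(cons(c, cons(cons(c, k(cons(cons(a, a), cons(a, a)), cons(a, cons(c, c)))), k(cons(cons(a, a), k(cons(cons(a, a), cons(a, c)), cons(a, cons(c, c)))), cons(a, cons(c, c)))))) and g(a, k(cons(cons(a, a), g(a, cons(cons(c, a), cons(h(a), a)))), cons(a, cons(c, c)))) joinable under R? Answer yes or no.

no — NF(t₁) = cons(cons(a, c), a), NF(t₂) = a

Reduce t₁ = h(cons(c, cons(cons(c, k(cons(cons(a, a), cons(a, a)), cons(a, cons(c, c)))), k(cons(cons(a, a), k(cons(cons(a, a), cons(a, c)), cons(a, cons(c, c)))), cons(a, cons(c, c)))))):
1. h(cons(c, cons(cons(c, k(cons(cons(a, a), cons(a, a)), cons(a, cons(c, c)))), k(cons(cons(a, a), k(cons(cons(a, a), cons(a, c)), cons(a, cons(c, c)))), cons(a, cons(c, c))))))  →  cons(k(cons(cons(a, a), k(cons(cons(a, a), cons(a, c)), cons(a, cons(c, c)))), cons(a, cons(c, c))), a)   [R1 at ε]
2. cons(k(cons(cons(a, a), k(cons(cons(a, a), cons(a, c)), cons(a, cons(c, c)))), cons(a, cons(c, c))), a)  →  cons(k(cons(cons(a, a), cons(a, c)), cons(a, cons(c, c))), a)   [R4 at 1]
3. cons(k(cons(cons(a, a), cons(a, c)), cons(a, cons(c, c))), a)  →  cons(cons(a, c), a)   [R4 at 1]

Reduce t₂ = g(a, k(cons(cons(a, a), g(a, cons(cons(c, a), cons(h(a), a)))), cons(a, cons(c, c)))):
1. g(a, k(cons(cons(a, a), g(a, cons(cons(c, a), cons(h(a), a)))), cons(a, cons(c, c))))  →  g(a, g(a, cons(cons(c, a), cons(h(a), a))))   [R4 at 2]
2. g(a, g(a, cons(cons(c, a), cons(h(a), a))))  →  g(a, cons(h(a), a))   [R3 at 2]
3. g(a, cons(h(a), a))  →  a   [R3 at ε]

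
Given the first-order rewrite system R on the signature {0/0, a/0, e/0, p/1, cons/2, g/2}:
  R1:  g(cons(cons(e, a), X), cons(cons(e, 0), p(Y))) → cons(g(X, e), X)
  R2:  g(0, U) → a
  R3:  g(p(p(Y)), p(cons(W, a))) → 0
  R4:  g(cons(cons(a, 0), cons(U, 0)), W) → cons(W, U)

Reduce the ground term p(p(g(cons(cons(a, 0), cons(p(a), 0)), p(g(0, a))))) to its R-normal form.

p(p(cons(p(a), p(a))))

1. p(p(g(cons(cons(a, 0), cons(p(a), 0)), p(g(0, a)))))  →  p(p(cons(p(g(0, a)), p(a))))   [R4 at 1.1]
2. p(p(cons(p(g(0, a)), p(a))))  →  p(p(cons(p(a), p(a))))   [R2 at 1.1.1.1]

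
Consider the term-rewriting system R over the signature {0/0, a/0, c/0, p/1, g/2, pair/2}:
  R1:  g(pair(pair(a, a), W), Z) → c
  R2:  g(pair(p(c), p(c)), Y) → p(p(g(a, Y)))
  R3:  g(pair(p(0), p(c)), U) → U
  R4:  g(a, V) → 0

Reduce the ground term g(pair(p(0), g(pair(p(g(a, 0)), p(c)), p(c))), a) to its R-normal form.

a

1. g(pair(p(0), g(pair(p(g(a, 0)), p(c)), p(c))), a)  →  g(pair(p(0), g(pair(p(0), p(c)), p(c))), a)   [R4 at 1.2.1.1.1]
2. g(pair(p(0), g(pair(p(0), p(c)), p(c))), a)  →  g(pair(p(0), p(c)), a)   [R3 at 1.2]
3. g(pair(p(0), p(c)), a)  →  a   [R3 at ε]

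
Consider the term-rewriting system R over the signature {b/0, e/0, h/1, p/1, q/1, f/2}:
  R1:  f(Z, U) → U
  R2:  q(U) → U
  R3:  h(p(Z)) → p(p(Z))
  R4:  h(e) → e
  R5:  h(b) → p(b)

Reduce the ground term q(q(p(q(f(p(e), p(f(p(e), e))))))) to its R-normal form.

p(p(e))

1. q(q(p(q(f(p(e), p(f(p(e), e)))))))  →  q(p(q(f(p(e), p(f(p(e), e))))))   [R2 at ε]
2. q(p(q(f(p(e), p(f(p(e), e))))))  →  p(q(f(p(e), p(f(p(e), e)))))   [R2 at ε]
3. p(q(f(p(e), p(f(p(e), e)))))  →  p(f(p(e), p(f(p(e), e))))   [R2 at 1]
4. p(f(p(e), p(f(p(e), e))))  →  p(p(f(p(e), e)))   [R1 at 1]
5. p(p(f(p(e), e)))  →  p(p(e))   [R1 at 1.1]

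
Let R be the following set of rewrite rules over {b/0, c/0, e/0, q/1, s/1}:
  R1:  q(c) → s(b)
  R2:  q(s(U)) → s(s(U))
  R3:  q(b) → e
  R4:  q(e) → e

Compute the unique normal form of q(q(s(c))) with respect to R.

1. q(q(s(c)))  →  q(s(s(c)))   [R2 at 1]
2. q(s(s(c)))  →  s(s(s(c)))   [R2 at ε]

s(s(s(c)))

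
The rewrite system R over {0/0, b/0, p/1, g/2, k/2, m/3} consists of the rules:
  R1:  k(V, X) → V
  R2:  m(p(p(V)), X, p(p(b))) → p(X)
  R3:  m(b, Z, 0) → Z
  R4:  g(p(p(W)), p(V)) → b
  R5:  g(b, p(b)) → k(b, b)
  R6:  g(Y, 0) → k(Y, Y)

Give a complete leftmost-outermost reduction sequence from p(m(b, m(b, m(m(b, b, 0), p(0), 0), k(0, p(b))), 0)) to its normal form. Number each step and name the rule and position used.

p(p(0))

1. p(m(b, m(b, m(m(b, b, 0), p(0), 0), k(0, p(b))), 0))  →  p(m(b, m(m(b, b, 0), p(0), 0), k(0, p(b))))   [R3 at 1]
2. p(m(b, m(m(b, b, 0), p(0), 0), k(0, p(b))))  →  p(m(b, m(b, p(0), 0), k(0, p(b))))   [R3 at 1.2.1]
3. p(m(b, m(b, p(0), 0), k(0, p(b))))  →  p(m(b, p(0), k(0, p(b))))   [R3 at 1.2]
4. p(m(b, p(0), k(0, p(b))))  →  p(m(b, p(0), 0))   [R1 at 1.3]
5. p(m(b, p(0), 0))  →  p(p(0))   [R3 at 1]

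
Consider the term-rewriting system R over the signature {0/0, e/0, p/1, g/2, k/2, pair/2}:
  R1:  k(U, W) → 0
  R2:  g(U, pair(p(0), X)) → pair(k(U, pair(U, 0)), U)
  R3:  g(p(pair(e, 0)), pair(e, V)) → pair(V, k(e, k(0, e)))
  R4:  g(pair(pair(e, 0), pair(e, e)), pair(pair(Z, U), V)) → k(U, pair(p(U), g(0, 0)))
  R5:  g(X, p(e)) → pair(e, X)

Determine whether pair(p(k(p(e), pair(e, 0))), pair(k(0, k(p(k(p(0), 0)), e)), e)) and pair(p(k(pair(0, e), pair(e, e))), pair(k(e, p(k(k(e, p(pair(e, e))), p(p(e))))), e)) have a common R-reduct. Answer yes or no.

Reduce t₁ = pair(p(k(p(e), pair(e, 0))), pair(k(0, k(p(k(p(0), 0)), e)), e)):
1. pair(p(k(p(e), pair(e, 0))), pair(k(0, k(p(k(p(0), 0)), e)), e))  →  pair(p(0), pair(k(0, k(p(k(p(0), 0)), e)), e))   [R1 at 1.1]
2. pair(p(0), pair(k(0, k(p(k(p(0), 0)), e)), e))  →  pair(p(0), pair(0, e))   [R1 at 2.1]

Reduce t₂ = pair(p(k(pair(0, e), pair(e, e))), pair(k(e, p(k(k(e, p(pair(e, e))), p(p(e))))), e)):
1. pair(p(k(pair(0, e), pair(e, e))), pair(k(e, p(k(k(e, p(pair(e, e))), p(p(e))))), e))  →  pair(p(0), pair(k(e, p(k(k(e, p(pair(e, e))), p(p(e))))), e))   [R1 at 1.1]
2. pair(p(0), pair(k(e, p(k(k(e, p(pair(e, e))), p(p(e))))), e))  →  pair(p(0), pair(0, e))   [R1 at 2.1]

yes — NF(t₁) = pair(p(0), pair(0, e)), NF(t₂) = pair(p(0), pair(0, e))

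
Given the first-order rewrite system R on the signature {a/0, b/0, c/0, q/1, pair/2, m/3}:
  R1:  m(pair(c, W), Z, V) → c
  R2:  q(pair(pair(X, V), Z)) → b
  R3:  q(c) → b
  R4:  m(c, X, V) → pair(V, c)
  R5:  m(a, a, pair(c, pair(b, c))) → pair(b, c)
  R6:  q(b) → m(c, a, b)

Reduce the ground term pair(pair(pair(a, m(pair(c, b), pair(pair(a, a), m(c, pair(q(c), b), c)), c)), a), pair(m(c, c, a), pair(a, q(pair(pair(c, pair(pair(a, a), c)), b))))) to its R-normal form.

1. pair(pair(pair(a, m(pair(c, b), pair(pair(a, a), m(c, pair(q(c), b), c)), c)), a), pair(m(c, c, a), pair(a, q(pair(pair(c, pair(pair(a, a), c)), b)))))  →  pair(pair(pair(a, c), a), pair(m(c, c, a), pair(a, q(pair(pair(c, pair(pair(a, a), c)), b)))))   [R1 at 1.1.2]
2. pair(pair(pair(a, c), a), pair(m(c, c, a), pair(a, q(pair(pair(c, pair(pair(a, a), c)), b)))))  →  pair(pair(pair(a, c), a), pair(pair(a, c), pair(a, q(pair(pair(c, pair(pair(a, a), c)), b)))))   [R4 at 2.1]
3. pair(pair(pair(a, c), a), pair(pair(a, c), pair(a, q(pair(pair(c, pair(pair(a, a), c)), b)))))  →  pair(pair(pair(a, c), a), pair(pair(a, c), pair(a, b)))   [R2 at 2.2.2]

pair(pair(pair(a, c), a), pair(pair(a, c), pair(a, b)))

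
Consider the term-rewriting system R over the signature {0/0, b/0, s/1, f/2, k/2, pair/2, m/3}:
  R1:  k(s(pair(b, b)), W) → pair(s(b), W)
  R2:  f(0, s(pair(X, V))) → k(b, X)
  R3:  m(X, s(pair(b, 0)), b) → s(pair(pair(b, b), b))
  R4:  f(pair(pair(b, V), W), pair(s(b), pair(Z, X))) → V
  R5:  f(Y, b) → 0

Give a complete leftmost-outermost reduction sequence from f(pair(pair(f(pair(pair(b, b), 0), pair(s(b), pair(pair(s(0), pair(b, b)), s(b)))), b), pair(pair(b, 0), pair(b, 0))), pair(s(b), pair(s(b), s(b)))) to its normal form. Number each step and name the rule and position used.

1. f(pair(pair(f(pair(pair(b, b), 0), pair(s(b), pair(pair(s(0), pair(b, b)), s(b)))), b), pair(pair(b, 0), pair(b, 0))), pair(s(b), pair(s(b), s(b))))  →  f(pair(pair(b, b), pair(pair(b, 0), pair(b, 0))), pair(s(b), pair(s(b), s(b))))   [R4 at 1.1.1]
2. f(pair(pair(b, b), pair(pair(b, 0), pair(b, 0))), pair(s(b), pair(s(b), s(b))))  →  b   [R4 at ε]

b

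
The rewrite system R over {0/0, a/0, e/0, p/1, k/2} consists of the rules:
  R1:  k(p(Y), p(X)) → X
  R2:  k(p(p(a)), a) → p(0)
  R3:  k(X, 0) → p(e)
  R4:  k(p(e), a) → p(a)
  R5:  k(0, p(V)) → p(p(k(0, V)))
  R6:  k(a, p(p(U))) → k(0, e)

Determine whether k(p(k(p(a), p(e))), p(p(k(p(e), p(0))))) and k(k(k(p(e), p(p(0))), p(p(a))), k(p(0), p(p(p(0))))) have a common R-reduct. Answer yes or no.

Reduce t₁ = k(p(k(p(a), p(e))), p(p(k(p(e), p(0))))):
1. k(p(k(p(a), p(e))), p(p(k(p(e), p(0)))))  →  p(k(p(e), p(0)))   [R1 at ε]
2. p(k(p(e), p(0)))  →  p(0)   [R1 at 1]

Reduce t₂ = k(k(k(p(e), p(p(0))), p(p(a))), k(p(0), p(p(p(0))))):
1. k(k(k(p(e), p(p(0))), p(p(a))), k(p(0), p(p(p(0)))))  →  k(k(p(0), p(p(a))), k(p(0), p(p(p(0)))))   [R1 at 1.1]
2. k(k(p(0), p(p(a))), k(p(0), p(p(p(0)))))  →  k(p(a), k(p(0), p(p(p(0)))))   [R1 at 1]
3. k(p(a), k(p(0), p(p(p(0)))))  →  k(p(a), p(p(0)))   [R1 at 2]
4. k(p(a), p(p(0)))  →  p(0)   [R1 at ε]

yes — NF(t₁) = p(0), NF(t₂) = p(0)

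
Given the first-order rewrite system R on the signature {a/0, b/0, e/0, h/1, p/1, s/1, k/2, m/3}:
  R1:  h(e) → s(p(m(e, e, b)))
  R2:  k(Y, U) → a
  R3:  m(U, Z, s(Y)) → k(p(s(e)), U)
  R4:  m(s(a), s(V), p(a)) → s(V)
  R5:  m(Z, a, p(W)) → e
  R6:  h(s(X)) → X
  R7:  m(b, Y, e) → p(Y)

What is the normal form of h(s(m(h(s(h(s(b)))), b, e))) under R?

p(b)

1. h(s(m(h(s(h(s(b)))), b, e)))  →  m(h(s(h(s(b)))), b, e)   [R6 at ε]
2. m(h(s(h(s(b)))), b, e)  →  m(h(s(b)), b, e)   [R6 at 1]
3. m(h(s(b)), b, e)  →  m(b, b, e)   [R6 at 1]
4. m(b, b, e)  →  p(b)   [R7 at ε]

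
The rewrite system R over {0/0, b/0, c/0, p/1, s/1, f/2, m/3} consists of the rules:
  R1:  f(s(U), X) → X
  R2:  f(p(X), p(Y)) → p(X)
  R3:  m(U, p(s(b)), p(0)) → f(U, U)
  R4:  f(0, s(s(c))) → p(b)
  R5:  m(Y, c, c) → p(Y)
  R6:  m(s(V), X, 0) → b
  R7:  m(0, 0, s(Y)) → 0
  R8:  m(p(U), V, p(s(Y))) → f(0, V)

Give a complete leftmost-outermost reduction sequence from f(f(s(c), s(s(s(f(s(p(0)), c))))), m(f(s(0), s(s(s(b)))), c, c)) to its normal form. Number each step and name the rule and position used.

1. f(f(s(c), s(s(s(f(s(p(0)), c))))), m(f(s(0), s(s(s(b)))), c, c))  →  f(s(s(s(f(s(p(0)), c)))), m(f(s(0), s(s(s(b)))), c, c))   [R1 at 1]
2. f(s(s(s(f(s(p(0)), c)))), m(f(s(0), s(s(s(b)))), c, c))  →  m(f(s(0), s(s(s(b)))), c, c)   [R1 at ε]
3. m(f(s(0), s(s(s(b)))), c, c)  →  p(f(s(0), s(s(s(b)))))   [R5 at ε]
4. p(f(s(0), s(s(s(b)))))  →  p(s(s(s(b))))   [R1 at 1]

p(s(s(s(b))))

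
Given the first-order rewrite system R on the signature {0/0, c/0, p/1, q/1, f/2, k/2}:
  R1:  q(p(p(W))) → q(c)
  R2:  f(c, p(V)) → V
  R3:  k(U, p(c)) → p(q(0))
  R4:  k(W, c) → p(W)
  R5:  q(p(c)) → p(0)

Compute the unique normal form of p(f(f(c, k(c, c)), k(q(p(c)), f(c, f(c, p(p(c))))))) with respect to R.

p(p(0))

1. p(f(f(c, k(c, c)), k(q(p(c)), f(c, f(c, p(p(c)))))))  →  p(f(f(c, p(c)), k(q(p(c)), f(c, f(c, p(p(c)))))))   [R4 at 1.1.2]
2. p(f(f(c, p(c)), k(q(p(c)), f(c, f(c, p(p(c)))))))  →  p(f(c, k(q(p(c)), f(c, f(c, p(p(c)))))))   [R2 at 1.1]
3. p(f(c, k(q(p(c)), f(c, f(c, p(p(c)))))))  →  p(f(c, k(p(0), f(c, f(c, p(p(c)))))))   [R5 at 1.2.1]
4. p(f(c, k(p(0), f(c, f(c, p(p(c)))))))  →  p(f(c, k(p(0), f(c, p(c)))))   [R2 at 1.2.2.2]
5. p(f(c, k(p(0), f(c, p(c)))))  →  p(f(c, k(p(0), c)))   [R2 at 1.2.2]
6. p(f(c, k(p(0), c)))  →  p(f(c, p(p(0))))   [R4 at 1.2]
7. p(f(c, p(p(0))))  →  p(p(0))   [R2 at 1]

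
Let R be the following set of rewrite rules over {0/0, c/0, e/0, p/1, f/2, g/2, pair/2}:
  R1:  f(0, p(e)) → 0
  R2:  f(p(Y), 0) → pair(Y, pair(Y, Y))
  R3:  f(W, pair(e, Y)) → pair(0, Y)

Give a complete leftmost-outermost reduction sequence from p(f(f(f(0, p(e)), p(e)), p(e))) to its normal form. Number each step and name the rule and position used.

p(0)

1. p(f(f(f(0, p(e)), p(e)), p(e)))  →  p(f(f(0, p(e)), p(e)))   [R1 at 1.1.1]
2. p(f(f(0, p(e)), p(e)))  →  p(f(0, p(e)))   [R1 at 1.1]
3. p(f(0, p(e)))  →  p(0)   [R1 at 1]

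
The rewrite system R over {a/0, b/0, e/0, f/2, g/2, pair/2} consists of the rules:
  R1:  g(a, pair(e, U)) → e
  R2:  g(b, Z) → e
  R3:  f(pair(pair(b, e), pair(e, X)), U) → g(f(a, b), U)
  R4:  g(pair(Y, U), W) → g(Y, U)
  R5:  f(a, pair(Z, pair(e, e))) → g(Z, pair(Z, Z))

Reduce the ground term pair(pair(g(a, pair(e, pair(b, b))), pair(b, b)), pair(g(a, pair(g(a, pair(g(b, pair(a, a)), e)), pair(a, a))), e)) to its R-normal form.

1. pair(pair(g(a, pair(e, pair(b, b))), pair(b, b)), pair(g(a, pair(g(a, pair(g(b, pair(a, a)), e)), pair(a, a))), e))  →  pair(pair(e, pair(b, b)), pair(g(a, pair(g(a, pair(g(b, pair(a, a)), e)), pair(a, a))), e))   [R1 at 1.1]
2. pair(pair(e, pair(b, b)), pair(g(a, pair(g(a, pair(g(b, pair(a, a)), e)), pair(a, a))), e))  →  pair(pair(e, pair(b, b)), pair(g(a, pair(g(a, pair(e, e)), pair(a, a))), e))   [R2 at 2.1.2.1.2.1]
3. pair(pair(e, pair(b, b)), pair(g(a, pair(g(a, pair(e, e)), pair(a, a))), e))  →  pair(pair(e, pair(b, b)), pair(g(a, pair(e, pair(a, a))), e))   [R1 at 2.1.2.1]
4. pair(pair(e, pair(b, b)), pair(g(a, pair(e, pair(a, a))), e))  →  pair(pair(e, pair(b, b)), pair(e, e))   [R1 at 2.1]

pair(pair(e, pair(b, b)), pair(e, e))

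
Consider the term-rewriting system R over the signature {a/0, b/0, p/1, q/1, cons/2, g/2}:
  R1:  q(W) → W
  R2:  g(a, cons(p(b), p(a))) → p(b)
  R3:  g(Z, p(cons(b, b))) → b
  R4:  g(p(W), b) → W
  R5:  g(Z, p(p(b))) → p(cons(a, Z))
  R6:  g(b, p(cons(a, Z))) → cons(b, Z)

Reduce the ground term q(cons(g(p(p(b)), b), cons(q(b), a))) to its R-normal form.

cons(p(b), cons(b, a))

1. q(cons(g(p(p(b)), b), cons(q(b), a)))  →  cons(g(p(p(b)), b), cons(q(b), a))   [R1 at ε]
2. cons(g(p(p(b)), b), cons(q(b), a))  →  cons(p(b), cons(q(b), a))   [R4 at 1]
3. cons(p(b), cons(q(b), a))  →  cons(p(b), cons(b, a))   [R1 at 2.1]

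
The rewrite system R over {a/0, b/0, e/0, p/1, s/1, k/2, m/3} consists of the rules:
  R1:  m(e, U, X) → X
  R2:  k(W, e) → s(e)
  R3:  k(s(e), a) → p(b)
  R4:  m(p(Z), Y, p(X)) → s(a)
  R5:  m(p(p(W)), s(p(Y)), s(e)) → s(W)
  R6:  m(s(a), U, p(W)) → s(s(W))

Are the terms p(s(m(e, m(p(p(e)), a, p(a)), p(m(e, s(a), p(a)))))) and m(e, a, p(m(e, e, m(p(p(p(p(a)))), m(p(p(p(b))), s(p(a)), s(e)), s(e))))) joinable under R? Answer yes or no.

yes — NF(t₁) = p(s(p(p(a)))), NF(t₂) = p(s(p(p(a))))

Reduce t₁ = p(s(m(e, m(p(p(e)), a, p(a)), p(m(e, s(a), p(a)))))):
1. p(s(m(e, m(p(p(e)), a, p(a)), p(m(e, s(a), p(a))))))  →  p(s(p(m(e, s(a), p(a)))))   [R1 at 1.1]
2. p(s(p(m(e, s(a), p(a)))))  →  p(s(p(p(a))))   [R1 at 1.1.1]

Reduce t₂ = m(e, a, p(m(e, e, m(p(p(p(p(a)))), m(p(p(p(b))), s(p(a)), s(e)), s(e))))):
1. m(e, a, p(m(e, e, m(p(p(p(p(a)))), m(p(p(p(b))), s(p(a)), s(e)), s(e)))))  →  p(m(e, e, m(p(p(p(p(a)))), m(p(p(p(b))), s(p(a)), s(e)), s(e))))   [R1 at ε]
2. p(m(e, e, m(p(p(p(p(a)))), m(p(p(p(b))), s(p(a)), s(e)), s(e))))  →  p(m(p(p(p(p(a)))), m(p(p(p(b))), s(p(a)), s(e)), s(e)))   [R1 at 1]
3. p(m(p(p(p(p(a)))), m(p(p(p(b))), s(p(a)), s(e)), s(e)))  →  p(m(p(p(p(p(a)))), s(p(b)), s(e)))   [R5 at 1.2]
4. p(m(p(p(p(p(a)))), s(p(b)), s(e)))  →  p(s(p(p(a))))   [R5 at 1]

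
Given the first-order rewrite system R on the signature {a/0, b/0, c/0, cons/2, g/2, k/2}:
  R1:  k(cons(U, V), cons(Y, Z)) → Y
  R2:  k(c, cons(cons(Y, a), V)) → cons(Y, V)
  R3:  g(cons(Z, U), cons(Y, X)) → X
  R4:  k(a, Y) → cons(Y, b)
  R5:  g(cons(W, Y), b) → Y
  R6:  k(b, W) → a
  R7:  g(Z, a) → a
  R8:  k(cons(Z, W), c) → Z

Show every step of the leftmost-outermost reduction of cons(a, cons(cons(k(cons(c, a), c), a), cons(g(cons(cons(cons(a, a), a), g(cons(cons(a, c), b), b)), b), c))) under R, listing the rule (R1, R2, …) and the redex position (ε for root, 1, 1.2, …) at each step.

cons(a, cons(cons(c, a), cons(b, c)))

1. cons(a, cons(cons(k(cons(c, a), c), a), cons(g(cons(cons(cons(a, a), a), g(cons(cons(a, c), b), b)), b), c)))  →  cons(a, cons(cons(c, a), cons(g(cons(cons(cons(a, a), a), g(cons(cons(a, c), b), b)), b), c)))   [R8 at 2.1.1]
2. cons(a, cons(cons(c, a), cons(g(cons(cons(cons(a, a), a), g(cons(cons(a, c), b), b)), b), c)))  →  cons(a, cons(cons(c, a), cons(g(cons(cons(a, c), b), b), c)))   [R5 at 2.2.1]
3. cons(a, cons(cons(c, a), cons(g(cons(cons(a, c), b), b), c)))  →  cons(a, cons(cons(c, a), cons(b, c)))   [R5 at 2.2.1]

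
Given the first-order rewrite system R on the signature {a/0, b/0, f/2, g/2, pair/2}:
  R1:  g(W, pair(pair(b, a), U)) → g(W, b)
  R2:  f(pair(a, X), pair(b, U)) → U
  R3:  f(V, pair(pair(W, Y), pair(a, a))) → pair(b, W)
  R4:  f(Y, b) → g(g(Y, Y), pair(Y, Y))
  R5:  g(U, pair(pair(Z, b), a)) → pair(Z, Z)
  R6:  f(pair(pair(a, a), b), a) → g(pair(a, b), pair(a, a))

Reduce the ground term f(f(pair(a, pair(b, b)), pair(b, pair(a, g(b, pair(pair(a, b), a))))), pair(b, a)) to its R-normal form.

a

1. f(f(pair(a, pair(b, b)), pair(b, pair(a, g(b, pair(pair(a, b), a))))), pair(b, a))  →  f(pair(a, g(b, pair(pair(a, b), a))), pair(b, a))   [R2 at 1]
2. f(pair(a, g(b, pair(pair(a, b), a))), pair(b, a))  →  a   [R2 at ε]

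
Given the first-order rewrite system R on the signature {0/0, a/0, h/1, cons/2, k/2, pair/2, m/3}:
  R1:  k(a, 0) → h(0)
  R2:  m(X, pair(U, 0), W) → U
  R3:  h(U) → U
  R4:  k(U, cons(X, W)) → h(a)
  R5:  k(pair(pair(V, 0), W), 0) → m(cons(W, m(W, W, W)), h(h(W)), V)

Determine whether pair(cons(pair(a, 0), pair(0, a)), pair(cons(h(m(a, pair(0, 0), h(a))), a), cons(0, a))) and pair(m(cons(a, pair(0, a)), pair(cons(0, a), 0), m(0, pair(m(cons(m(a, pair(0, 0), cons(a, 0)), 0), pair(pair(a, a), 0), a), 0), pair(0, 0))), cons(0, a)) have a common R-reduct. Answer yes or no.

no — NF(t₁) = pair(cons(pair(a, 0), pair(0, a)), pair(cons(0, a), cons(0, a))), NF(t₂) = pair(cons(0, a), cons(0, a))

Reduce t₁ = pair(cons(pair(a, 0), pair(0, a)), pair(cons(h(m(a, pair(0, 0), h(a))), a), cons(0, a))):
1. pair(cons(pair(a, 0), pair(0, a)), pair(cons(h(m(a, pair(0, 0), h(a))), a), cons(0, a)))  →  pair(cons(pair(a, 0), pair(0, a)), pair(cons(m(a, pair(0, 0), h(a)), a), cons(0, a)))   [R3 at 2.1.1]
2. pair(cons(pair(a, 0), pair(0, a)), pair(cons(m(a, pair(0, 0), h(a)), a), cons(0, a)))  →  pair(cons(pair(a, 0), pair(0, a)), pair(cons(0, a), cons(0, a)))   [R2 at 2.1.1]

Reduce t₂ = pair(m(cons(a, pair(0, a)), pair(cons(0, a), 0), m(0, pair(m(cons(m(a, pair(0, 0), cons(a, 0)), 0), pair(pair(a, a), 0), a), 0), pair(0, 0))), cons(0, a)):
1. pair(m(cons(a, pair(0, a)), pair(cons(0, a), 0), m(0, pair(m(cons(m(a, pair(0, 0), cons(a, 0)), 0), pair(pair(a, a), 0), a), 0), pair(0, 0))), cons(0, a))  →  pair(cons(0, a), cons(0, a))   [R2 at 1]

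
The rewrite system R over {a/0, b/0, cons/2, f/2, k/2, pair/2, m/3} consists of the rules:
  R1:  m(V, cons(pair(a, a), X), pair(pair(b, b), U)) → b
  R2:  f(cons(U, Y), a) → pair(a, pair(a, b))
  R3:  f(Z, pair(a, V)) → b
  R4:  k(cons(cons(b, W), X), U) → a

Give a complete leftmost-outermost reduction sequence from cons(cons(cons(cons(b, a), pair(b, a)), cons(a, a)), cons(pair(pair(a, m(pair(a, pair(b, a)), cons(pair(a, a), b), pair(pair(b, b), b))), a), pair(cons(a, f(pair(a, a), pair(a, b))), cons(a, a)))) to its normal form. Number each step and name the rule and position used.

1. cons(cons(cons(cons(b, a), pair(b, a)), cons(a, a)), cons(pair(pair(a, m(pair(a, pair(b, a)), cons(pair(a, a), b), pair(pair(b, b), b))), a), pair(cons(a, f(pair(a, a), pair(a, b))), cons(a, a))))  →  cons(cons(cons(cons(b, a), pair(b, a)), cons(a, a)), cons(pair(pair(a, b), a), pair(cons(a, f(pair(a, a), pair(a, b))), cons(a, a))))   [R1 at 2.1.1.2]
2. cons(cons(cons(cons(b, a), pair(b, a)), cons(a, a)), cons(pair(pair(a, b), a), pair(cons(a, f(pair(a, a), pair(a, b))), cons(a, a))))  →  cons(cons(cons(cons(b, a), pair(b, a)), cons(a, a)), cons(pair(pair(a, b), a), pair(cons(a, b), cons(a, a))))   [R3 at 2.2.1.2]

cons(cons(cons(cons(b, a), pair(b, a)), cons(a, a)), cons(pair(pair(a, b), a), pair(cons(a, b), cons(a, a))))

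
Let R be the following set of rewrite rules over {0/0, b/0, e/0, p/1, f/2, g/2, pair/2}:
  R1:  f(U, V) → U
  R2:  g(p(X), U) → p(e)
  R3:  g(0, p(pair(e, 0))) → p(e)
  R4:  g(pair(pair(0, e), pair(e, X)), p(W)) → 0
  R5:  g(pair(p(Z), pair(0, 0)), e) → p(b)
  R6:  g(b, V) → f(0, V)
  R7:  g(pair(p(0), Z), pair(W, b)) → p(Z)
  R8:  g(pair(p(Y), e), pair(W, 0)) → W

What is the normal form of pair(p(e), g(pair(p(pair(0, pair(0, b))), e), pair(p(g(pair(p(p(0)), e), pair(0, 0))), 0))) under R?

pair(p(e), p(0))

1. pair(p(e), g(pair(p(pair(0, pair(0, b))), e), pair(p(g(pair(p(p(0)), e), pair(0, 0))), 0)))  →  pair(p(e), p(g(pair(p(p(0)), e), pair(0, 0))))   [R8 at 2]
2. pair(p(e), p(g(pair(p(p(0)), e), pair(0, 0))))  →  pair(p(e), p(0))   [R8 at 2.1]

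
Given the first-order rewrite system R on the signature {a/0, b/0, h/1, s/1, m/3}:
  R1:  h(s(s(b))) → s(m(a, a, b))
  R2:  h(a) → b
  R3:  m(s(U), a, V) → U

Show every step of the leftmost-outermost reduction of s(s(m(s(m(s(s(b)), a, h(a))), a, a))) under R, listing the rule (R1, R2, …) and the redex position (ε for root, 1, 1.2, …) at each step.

s(s(s(b)))

1. s(s(m(s(m(s(s(b)), a, h(a))), a, a)))  →  s(s(m(s(s(b)), a, h(a))))   [R3 at 1.1]
2. s(s(m(s(s(b)), a, h(a))))  →  s(s(s(b)))   [R3 at 1.1]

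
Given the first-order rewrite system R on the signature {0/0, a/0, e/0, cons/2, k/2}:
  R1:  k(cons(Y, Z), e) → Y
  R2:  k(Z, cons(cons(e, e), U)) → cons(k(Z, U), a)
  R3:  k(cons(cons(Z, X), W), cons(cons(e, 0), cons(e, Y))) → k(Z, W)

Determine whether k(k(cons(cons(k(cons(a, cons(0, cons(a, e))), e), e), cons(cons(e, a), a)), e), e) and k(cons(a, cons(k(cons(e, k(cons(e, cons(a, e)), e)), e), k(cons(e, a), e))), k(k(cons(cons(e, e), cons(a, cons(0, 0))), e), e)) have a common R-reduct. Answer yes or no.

yes — NF(t₁) = a, NF(t₂) = a

Reduce t₁ = k(k(cons(cons(k(cons(a, cons(0, cons(a, e))), e), e), cons(cons(e, a), a)), e), e):
1. k(k(cons(cons(k(cons(a, cons(0, cons(a, e))), e), e), cons(cons(e, a), a)), e), e)  →  k(cons(k(cons(a, cons(0, cons(a, e))), e), e), e)   [R1 at 1]
2. k(cons(k(cons(a, cons(0, cons(a, e))), e), e), e)  →  k(cons(a, cons(0, cons(a, e))), e)   [R1 at ε]
3. k(cons(a, cons(0, cons(a, e))), e)  →  a   [R1 at ε]

Reduce t₂ = k(cons(a, cons(k(cons(e, k(cons(e, cons(a, e)), e)), e), k(cons(e, a), e))), k(k(cons(cons(e, e), cons(a, cons(0, 0))), e), e)):
1. k(cons(a, cons(k(cons(e, k(cons(e, cons(a, e)), e)), e), k(cons(e, a), e))), k(k(cons(cons(e, e), cons(a, cons(0, 0))), e), e))  →  k(cons(a, cons(e, k(cons(e, a), e))), k(k(cons(cons(e, e), cons(a, cons(0, 0))), e), e))   [R1 at 1.2.1]
2. k(cons(a, cons(e, k(cons(e, a), e))), k(k(cons(cons(e, e), cons(a, cons(0, 0))), e), e))  →  k(cons(a, cons(e, e)), k(k(cons(cons(e, e), cons(a, cons(0, 0))), e), e))   [R1 at 1.2.2]
3. k(cons(a, cons(e, e)), k(k(cons(cons(e, e), cons(a, cons(0, 0))), e), e))  →  k(cons(a, cons(e, e)), k(cons(e, e), e))   [R1 at 2.1]
4. k(cons(a, cons(e, e)), k(cons(e, e), e))  →  k(cons(a, cons(e, e)), e)   [R1 at 2]
5. k(cons(a, cons(e, e)), e)  →  a   [R1 at ε]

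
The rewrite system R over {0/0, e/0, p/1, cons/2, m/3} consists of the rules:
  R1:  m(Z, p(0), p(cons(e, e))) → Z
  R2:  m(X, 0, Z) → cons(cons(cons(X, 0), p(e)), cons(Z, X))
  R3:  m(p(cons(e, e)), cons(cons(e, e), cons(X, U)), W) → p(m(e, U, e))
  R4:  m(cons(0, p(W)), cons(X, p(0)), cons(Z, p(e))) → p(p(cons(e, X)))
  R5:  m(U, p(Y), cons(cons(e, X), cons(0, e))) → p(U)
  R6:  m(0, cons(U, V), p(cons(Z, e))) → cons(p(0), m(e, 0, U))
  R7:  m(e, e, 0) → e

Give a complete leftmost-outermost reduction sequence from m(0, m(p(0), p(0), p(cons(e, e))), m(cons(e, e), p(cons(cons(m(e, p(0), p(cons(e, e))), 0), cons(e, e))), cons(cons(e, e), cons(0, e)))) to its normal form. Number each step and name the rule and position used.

0

1. m(0, m(p(0), p(0), p(cons(e, e))), m(cons(e, e), p(cons(cons(m(e, p(0), p(cons(e, e))), 0), cons(e, e))), cons(cons(e, e), cons(0, e))))  →  m(0, p(0), m(cons(e, e), p(cons(cons(m(e, p(0), p(cons(e, e))), 0), cons(e, e))), cons(cons(e, e), cons(0, e))))   [R1 at 2]
2. m(0, p(0), m(cons(e, e), p(cons(cons(m(e, p(0), p(cons(e, e))), 0), cons(e, e))), cons(cons(e, e), cons(0, e))))  →  m(0, p(0), p(cons(e, e)))   [R5 at 3]
3. m(0, p(0), p(cons(e, e)))  →  0   [R1 at ε]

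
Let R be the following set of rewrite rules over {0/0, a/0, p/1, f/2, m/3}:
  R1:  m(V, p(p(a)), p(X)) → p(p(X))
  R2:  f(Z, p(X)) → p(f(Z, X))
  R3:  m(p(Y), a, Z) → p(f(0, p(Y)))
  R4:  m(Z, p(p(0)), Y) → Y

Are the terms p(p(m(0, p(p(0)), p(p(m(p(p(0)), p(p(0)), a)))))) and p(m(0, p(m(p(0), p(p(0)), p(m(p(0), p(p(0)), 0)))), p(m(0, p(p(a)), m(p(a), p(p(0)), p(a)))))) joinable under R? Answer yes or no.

yes — NF(t₁) = p(p(p(p(a)))), NF(t₂) = p(p(p(p(a))))

Reduce t₁ = p(p(m(0, p(p(0)), p(p(m(p(p(0)), p(p(0)), a)))))):
1. p(p(m(0, p(p(0)), p(p(m(p(p(0)), p(p(0)), a))))))  →  p(p(p(p(m(p(p(0)), p(p(0)), a)))))   [R4 at 1.1]
2. p(p(p(p(m(p(p(0)), p(p(0)), a)))))  →  p(p(p(p(a))))   [R4 at 1.1.1.1]

Reduce t₂ = p(m(0, p(m(p(0), p(p(0)), p(m(p(0), p(p(0)), 0)))), p(m(0, p(p(a)), m(p(a), p(p(0)), p(a)))))):
1. p(m(0, p(m(p(0), p(p(0)), p(m(p(0), p(p(0)), 0)))), p(m(0, p(p(a)), m(p(a), p(p(0)), p(a))))))  →  p(m(0, p(p(m(p(0), p(p(0)), 0))), p(m(0, p(p(a)), m(p(a), p(p(0)), p(a))))))   [R4 at 1.2.1]
2. p(m(0, p(p(m(p(0), p(p(0)), 0))), p(m(0, p(p(a)), m(p(a), p(p(0)), p(a))))))  →  p(m(0, p(p(0)), p(m(0, p(p(a)), m(p(a), p(p(0)), p(a))))))   [R4 at 1.2.1.1]
3. p(m(0, p(p(0)), p(m(0, p(p(a)), m(p(a), p(p(0)), p(a))))))  →  p(p(m(0, p(p(a)), m(p(a), p(p(0)), p(a)))))   [R4 at 1]
4. p(p(m(0, p(p(a)), m(p(a), p(p(0)), p(a)))))  →  p(p(m(0, p(p(a)), p(a))))   [R4 at 1.1.3]
5. p(p(m(0, p(p(a)), p(a))))  →  p(p(p(p(a))))   [R1 at 1.1]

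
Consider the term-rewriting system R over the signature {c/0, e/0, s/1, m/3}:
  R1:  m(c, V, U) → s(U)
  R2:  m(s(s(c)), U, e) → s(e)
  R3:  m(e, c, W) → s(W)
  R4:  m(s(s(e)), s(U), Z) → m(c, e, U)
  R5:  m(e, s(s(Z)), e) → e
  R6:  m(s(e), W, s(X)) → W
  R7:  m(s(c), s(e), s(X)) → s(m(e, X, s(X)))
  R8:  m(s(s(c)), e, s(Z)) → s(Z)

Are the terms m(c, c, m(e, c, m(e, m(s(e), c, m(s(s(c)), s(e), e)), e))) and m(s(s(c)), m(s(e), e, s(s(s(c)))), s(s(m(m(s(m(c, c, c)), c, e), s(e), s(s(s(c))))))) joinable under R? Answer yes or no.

Reduce t₁ = m(c, c, m(e, c, m(e, m(s(e), c, m(s(s(c)), s(e), e)), e))):
1. m(c, c, m(e, c, m(e, m(s(e), c, m(s(s(c)), s(e), e)), e)))  →  s(m(e, c, m(e, m(s(e), c, m(s(s(c)), s(e), e)), e)))   [R1 at ε]
2. s(m(e, c, m(e, m(s(e), c, m(s(s(c)), s(e), e)), e)))  →  s(s(m(e, m(s(e), c, m(s(s(c)), s(e), e)), e)))   [R3 at 1]
3. s(s(m(e, m(s(e), c, m(s(s(c)), s(e), e)), e)))  →  s(s(m(e, m(s(e), c, s(e)), e)))   [R2 at 1.1.2.3]
4. s(s(m(e, m(s(e), c, s(e)), e)))  →  s(s(m(e, c, e)))   [R6 at 1.1.2]
5. s(s(m(e, c, e)))  →  s(s(s(e)))   [R3 at 1.1]

Reduce t₂ = m(s(s(c)), m(s(e), e, s(s(s(c)))), s(s(m(m(s(m(c, c, c)), c, e), s(e), s(s(s(c))))))):
1. m(s(s(c)), m(s(e), e, s(s(s(c)))), s(s(m(m(s(m(c, c, c)), c, e), s(e), s(s(s(c)))))))  →  m(s(s(c)), e, s(s(m(m(s(m(c, c, c)), c, e), s(e), s(s(s(c)))))))   [R6 at 2]
2. m(s(s(c)), e, s(s(m(m(s(m(c, c, c)), c, e), s(e), s(s(s(c)))))))  →  s(s(m(m(s(m(c, c, c)), c, e), s(e), s(s(s(c))))))   [R8 at ε]
3. s(s(m(m(s(m(c, c, c)), c, e), s(e), s(s(s(c))))))  →  s(s(m(m(s(s(c)), c, e), s(e), s(s(s(c))))))   [R1 at 1.1.1.1.1]
4. s(s(m(m(s(s(c)), c, e), s(e), s(s(s(c))))))  →  s(s(m(s(e), s(e), s(s(s(c))))))   [R2 at 1.1.1]
5. s(s(m(s(e), s(e), s(s(s(c))))))  →  s(s(s(e)))   [R6 at 1.1]

yes — NF(t₁) = s(s(s(e))), NF(t₂) = s(s(s(e)))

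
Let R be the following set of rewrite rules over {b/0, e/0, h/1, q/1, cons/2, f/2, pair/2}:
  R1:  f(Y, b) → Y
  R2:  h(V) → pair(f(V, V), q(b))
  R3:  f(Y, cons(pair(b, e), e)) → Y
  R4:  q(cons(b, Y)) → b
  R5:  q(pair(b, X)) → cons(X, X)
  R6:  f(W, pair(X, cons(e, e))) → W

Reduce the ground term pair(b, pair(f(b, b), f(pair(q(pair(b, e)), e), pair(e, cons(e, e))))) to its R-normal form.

1. pair(b, pair(f(b, b), f(pair(q(pair(b, e)), e), pair(e, cons(e, e)))))  →  pair(b, pair(b, f(pair(q(pair(b, e)), e), pair(e, cons(e, e)))))   [R1 at 2.1]
2. pair(b, pair(b, f(pair(q(pair(b, e)), e), pair(e, cons(e, e)))))  →  pair(b, pair(b, pair(q(pair(b, e)), e)))   [R6 at 2.2]
3. pair(b, pair(b, pair(q(pair(b, e)), e)))  →  pair(b, pair(b, pair(cons(e, e), e)))   [R5 at 2.2.1]

pair(b, pair(b, pair(cons(e, e), e)))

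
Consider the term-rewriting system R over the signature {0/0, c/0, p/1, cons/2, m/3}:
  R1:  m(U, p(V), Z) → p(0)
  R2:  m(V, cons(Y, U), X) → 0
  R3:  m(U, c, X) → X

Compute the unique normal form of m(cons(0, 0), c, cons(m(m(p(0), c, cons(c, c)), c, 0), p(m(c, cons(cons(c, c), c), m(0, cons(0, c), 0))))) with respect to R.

1. m(cons(0, 0), c, cons(m(m(p(0), c, cons(c, c)), c, 0), p(m(c, cons(cons(c, c), c), m(0, cons(0, c), 0)))))  →  cons(m(m(p(0), c, cons(c, c)), c, 0), p(m(c, cons(cons(c, c), c), m(0, cons(0, c), 0))))   [R3 at ε]
2. cons(m(m(p(0), c, cons(c, c)), c, 0), p(m(c, cons(cons(c, c), c), m(0, cons(0, c), 0))))  →  cons(0, p(m(c, cons(cons(c, c), c), m(0, cons(0, c), 0))))   [R3 at 1]
3. cons(0, p(m(c, cons(cons(c, c), c), m(0, cons(0, c), 0))))  →  cons(0, p(0))   [R2 at 2.1]

cons(0, p(0))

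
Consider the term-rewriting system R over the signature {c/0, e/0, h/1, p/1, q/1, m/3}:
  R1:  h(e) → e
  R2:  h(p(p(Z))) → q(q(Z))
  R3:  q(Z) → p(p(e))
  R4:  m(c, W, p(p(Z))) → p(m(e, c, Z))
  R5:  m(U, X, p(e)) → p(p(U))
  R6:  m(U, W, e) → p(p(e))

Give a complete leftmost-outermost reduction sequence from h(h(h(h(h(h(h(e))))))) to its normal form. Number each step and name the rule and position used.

1. h(h(h(h(h(h(h(e)))))))  →  h(h(h(h(h(h(e))))))   [R1 at 1.1.1.1.1.1]
2. h(h(h(h(h(h(e))))))  →  h(h(h(h(h(e)))))   [R1 at 1.1.1.1.1]
3. h(h(h(h(h(e)))))  →  h(h(h(h(e))))   [R1 at 1.1.1.1]
4. h(h(h(h(e))))  →  h(h(h(e)))   [R1 at 1.1.1]
5. h(h(h(e)))  →  h(h(e))   [R1 at 1.1]
6. h(h(e))  →  h(e)   [R1 at 1]
7. h(e)  →  e   [R1 at ε]

e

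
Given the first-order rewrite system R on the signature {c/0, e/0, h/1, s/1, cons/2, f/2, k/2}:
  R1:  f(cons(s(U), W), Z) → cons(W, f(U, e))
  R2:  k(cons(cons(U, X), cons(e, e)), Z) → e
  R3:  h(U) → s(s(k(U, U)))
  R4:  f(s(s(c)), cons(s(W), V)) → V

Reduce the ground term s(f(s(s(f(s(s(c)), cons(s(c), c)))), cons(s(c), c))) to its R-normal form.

1. s(f(s(s(f(s(s(c)), cons(s(c), c)))), cons(s(c), c)))  →  s(f(s(s(c)), cons(s(c), c)))   [R4 at 1.1.1.1]
2. s(f(s(s(c)), cons(s(c), c)))  →  s(c)   [R4 at 1]

s(c)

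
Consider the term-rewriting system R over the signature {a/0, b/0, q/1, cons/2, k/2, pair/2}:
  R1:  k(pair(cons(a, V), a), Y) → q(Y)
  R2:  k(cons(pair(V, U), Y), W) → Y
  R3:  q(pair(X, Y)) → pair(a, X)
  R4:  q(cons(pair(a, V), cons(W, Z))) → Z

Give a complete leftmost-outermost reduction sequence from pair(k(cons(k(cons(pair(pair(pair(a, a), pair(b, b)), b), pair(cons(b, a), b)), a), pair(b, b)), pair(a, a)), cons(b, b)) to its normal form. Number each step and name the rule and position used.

pair(pair(b, b), cons(b, b))

1. pair(k(cons(k(cons(pair(pair(pair(a, a), pair(b, b)), b), pair(cons(b, a), b)), a), pair(b, b)), pair(a, a)), cons(b, b))  →  pair(k(cons(pair(cons(b, a), b), pair(b, b)), pair(a, a)), cons(b, b))   [R2 at 1.1.1]
2. pair(k(cons(pair(cons(b, a), b), pair(b, b)), pair(a, a)), cons(b, b))  →  pair(pair(b, b), cons(b, b))   [R2 at 1]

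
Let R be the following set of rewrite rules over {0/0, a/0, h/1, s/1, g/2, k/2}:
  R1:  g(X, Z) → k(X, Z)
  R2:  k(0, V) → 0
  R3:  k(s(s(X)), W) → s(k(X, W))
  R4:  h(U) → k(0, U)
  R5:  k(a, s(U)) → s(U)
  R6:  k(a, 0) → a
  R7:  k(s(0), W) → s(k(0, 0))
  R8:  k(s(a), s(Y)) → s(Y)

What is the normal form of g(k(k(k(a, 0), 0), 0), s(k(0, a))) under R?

1. g(k(k(k(a, 0), 0), 0), s(k(0, a)))  →  k(k(k(k(a, 0), 0), 0), s(k(0, a)))   [R1 at ε]
2. k(k(k(k(a, 0), 0), 0), s(k(0, a)))  →  k(k(k(a, 0), 0), s(k(0, a)))   [R6 at 1.1.1]
3. k(k(k(a, 0), 0), s(k(0, a)))  →  k(k(a, 0), s(k(0, a)))   [R6 at 1.1]
4. k(k(a, 0), s(k(0, a)))  →  k(a, s(k(0, a)))   [R6 at 1]
5. k(a, s(k(0, a)))  →  s(k(0, a))   [R5 at ε]
6. s(k(0, a))  →  s(0)   [R2 at 1]

s(0)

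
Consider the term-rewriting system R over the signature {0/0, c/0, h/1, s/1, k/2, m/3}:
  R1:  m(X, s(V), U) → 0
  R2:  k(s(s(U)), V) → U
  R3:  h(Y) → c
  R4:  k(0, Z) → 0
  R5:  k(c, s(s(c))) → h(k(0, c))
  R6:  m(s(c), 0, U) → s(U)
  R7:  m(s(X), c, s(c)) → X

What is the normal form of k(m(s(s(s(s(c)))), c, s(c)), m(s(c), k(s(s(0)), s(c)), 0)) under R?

s(c)

1. k(m(s(s(s(s(c)))), c, s(c)), m(s(c), k(s(s(0)), s(c)), 0))  →  k(s(s(s(c))), m(s(c), k(s(s(0)), s(c)), 0))   [R7 at 1]
2. k(s(s(s(c))), m(s(c), k(s(s(0)), s(c)), 0))  →  s(c)   [R2 at ε]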